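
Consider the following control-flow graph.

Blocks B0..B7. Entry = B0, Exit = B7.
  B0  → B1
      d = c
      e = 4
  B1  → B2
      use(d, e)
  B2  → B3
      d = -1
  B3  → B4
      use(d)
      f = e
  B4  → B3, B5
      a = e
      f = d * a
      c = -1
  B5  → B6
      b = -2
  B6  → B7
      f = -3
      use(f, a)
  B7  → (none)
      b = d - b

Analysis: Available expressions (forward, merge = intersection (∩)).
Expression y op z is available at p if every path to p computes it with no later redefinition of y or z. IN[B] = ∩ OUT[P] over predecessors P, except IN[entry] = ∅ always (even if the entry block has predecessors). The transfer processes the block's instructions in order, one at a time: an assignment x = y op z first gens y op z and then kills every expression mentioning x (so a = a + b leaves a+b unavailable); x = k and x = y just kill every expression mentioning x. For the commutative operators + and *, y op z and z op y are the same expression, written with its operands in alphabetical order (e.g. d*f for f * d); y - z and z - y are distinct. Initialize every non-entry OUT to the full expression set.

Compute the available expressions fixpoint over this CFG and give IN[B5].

Fixpoint table:
  B0:  IN={}  OUT={}
  B1:  IN={}  OUT={}
  B2:  IN={}  OUT={}
  B3:  IN={}  OUT={}
  B4:  IN={}  OUT={a*d}
  B5:  IN={a*d}  OUT={a*d}
  B6:  IN={a*d}  OUT={a*d}
  B7:  IN={a*d}  OUT={a*d}

Merge at B5: IN[B5] = OUT[B4] = {a*d}

Answer: {a*d}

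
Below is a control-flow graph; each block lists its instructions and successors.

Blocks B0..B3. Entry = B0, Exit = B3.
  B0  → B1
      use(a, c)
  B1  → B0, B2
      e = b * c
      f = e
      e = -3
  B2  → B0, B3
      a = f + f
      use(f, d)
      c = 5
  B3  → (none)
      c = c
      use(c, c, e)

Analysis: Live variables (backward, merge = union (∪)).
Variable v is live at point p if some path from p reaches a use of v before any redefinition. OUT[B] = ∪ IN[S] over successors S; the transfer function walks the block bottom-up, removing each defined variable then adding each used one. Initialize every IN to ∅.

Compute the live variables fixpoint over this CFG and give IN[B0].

Answer: {a, b, c, d}

Trace:
Per-block solution:
  B0:  IN={a, b, c, d}  OUT={a, b, c, d}
  B1:  IN={a, b, c, d}  OUT={a, b, c, d, e, f}
  B2:  IN={b, d, e, f}  OUT={a, b, c, d, e}
  B3:  IN={c, e}  OUT={}

Merge at B0: OUT[B0] = IN[B1] = {a, b, c, d}
Applying B0's transfer function to that OUT value gives IN[B0] (row B0 above).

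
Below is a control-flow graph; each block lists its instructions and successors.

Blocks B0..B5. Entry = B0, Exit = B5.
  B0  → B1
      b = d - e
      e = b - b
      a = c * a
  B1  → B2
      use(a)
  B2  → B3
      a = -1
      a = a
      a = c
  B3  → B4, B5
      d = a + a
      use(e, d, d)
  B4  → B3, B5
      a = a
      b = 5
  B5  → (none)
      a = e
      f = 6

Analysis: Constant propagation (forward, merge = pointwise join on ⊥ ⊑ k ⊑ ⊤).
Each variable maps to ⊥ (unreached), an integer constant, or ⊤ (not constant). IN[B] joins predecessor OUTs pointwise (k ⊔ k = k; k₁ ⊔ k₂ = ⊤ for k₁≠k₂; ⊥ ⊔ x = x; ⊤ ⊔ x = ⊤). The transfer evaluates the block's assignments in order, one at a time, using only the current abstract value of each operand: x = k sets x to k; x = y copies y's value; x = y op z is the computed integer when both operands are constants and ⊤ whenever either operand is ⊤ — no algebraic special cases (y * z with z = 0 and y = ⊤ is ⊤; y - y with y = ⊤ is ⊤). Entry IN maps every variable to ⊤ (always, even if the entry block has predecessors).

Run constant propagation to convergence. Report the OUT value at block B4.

Fixpoint table:
  B0:   IN=(all ⊤)   OUT=(all ⊤)
  B1:   IN=(all ⊤)   OUT=(all ⊤)
  B2:   IN=(all ⊤)   OUT=(all ⊤)
  B3:   IN=(all ⊤)   OUT=(all ⊤)
  B4:   IN=(all ⊤)   OUT={b:5; rest ⊤}
  B5:   IN=(all ⊤)   OUT={f:6; rest ⊤}

Merge at B4: IN[B4] = OUT[B3] = {a: ⊤, b: ⊤, c: ⊤, d: ⊤, e: ⊤, f: ⊤}
Applying B4's transfer function to that IN value gives OUT[B4] (row B4 above).

Answer: {a: ⊤, b: 5, c: ⊤, d: ⊤, e: ⊤, f: ⊤}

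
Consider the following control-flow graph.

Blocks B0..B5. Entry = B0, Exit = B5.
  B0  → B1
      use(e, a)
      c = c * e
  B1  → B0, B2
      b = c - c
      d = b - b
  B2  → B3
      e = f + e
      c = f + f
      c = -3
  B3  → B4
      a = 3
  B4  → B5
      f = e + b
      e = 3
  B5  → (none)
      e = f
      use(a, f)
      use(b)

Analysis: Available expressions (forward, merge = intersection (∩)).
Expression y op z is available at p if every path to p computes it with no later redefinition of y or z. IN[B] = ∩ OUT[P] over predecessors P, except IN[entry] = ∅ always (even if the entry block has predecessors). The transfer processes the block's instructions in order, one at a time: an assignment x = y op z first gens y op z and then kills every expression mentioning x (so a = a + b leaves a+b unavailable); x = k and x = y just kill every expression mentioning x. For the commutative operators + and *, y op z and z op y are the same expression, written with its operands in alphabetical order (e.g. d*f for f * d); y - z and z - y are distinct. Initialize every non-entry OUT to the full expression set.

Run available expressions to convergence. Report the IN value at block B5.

Converged values:
  B0:   IN={}   OUT={}
  B1:   IN={}   OUT={b-b, c-c}
  B2:   IN={b-b, c-c}   OUT={b-b, f+f}
  B3:   IN={b-b, f+f}   OUT={b-b, f+f}
  B4:   IN={b-b, f+f}   OUT={b-b}
  B5:   IN={b-b}   OUT={b-b}

Merge at B5: IN[B5] = OUT[B4] = {b-b}

Answer: {b-b}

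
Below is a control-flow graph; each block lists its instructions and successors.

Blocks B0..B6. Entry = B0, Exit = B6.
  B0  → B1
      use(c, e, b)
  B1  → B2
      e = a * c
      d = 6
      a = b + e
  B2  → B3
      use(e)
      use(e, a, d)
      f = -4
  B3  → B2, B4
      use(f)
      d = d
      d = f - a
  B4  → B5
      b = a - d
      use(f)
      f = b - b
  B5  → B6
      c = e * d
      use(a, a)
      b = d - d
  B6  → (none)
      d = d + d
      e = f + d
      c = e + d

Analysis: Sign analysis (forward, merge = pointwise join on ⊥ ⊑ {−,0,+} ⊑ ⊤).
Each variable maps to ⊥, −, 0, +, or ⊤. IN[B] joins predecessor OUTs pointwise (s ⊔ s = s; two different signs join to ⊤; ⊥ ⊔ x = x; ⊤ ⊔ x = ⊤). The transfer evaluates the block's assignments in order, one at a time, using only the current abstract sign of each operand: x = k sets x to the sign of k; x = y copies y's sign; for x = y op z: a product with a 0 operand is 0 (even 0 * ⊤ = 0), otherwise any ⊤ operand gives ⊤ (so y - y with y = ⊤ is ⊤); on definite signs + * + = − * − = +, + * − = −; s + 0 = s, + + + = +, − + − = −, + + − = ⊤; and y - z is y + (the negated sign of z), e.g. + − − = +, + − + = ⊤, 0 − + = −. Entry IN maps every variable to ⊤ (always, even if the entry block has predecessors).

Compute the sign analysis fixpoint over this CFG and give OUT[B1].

Answer: {a: ⊤, b: ⊤, c: ⊤, d: +, e: ⊤, f: ⊤}

Working:
Fixpoint table:
  B0:   IN=(all ⊤)   OUT=(all ⊤)
  B1:   IN=(all ⊤)   OUT={d:+; rest ⊤}
  B2:   IN=(all ⊤)   OUT={f:-; rest ⊤}
  B3:   IN={f:-; rest ⊤}   OUT={f:-; rest ⊤}
  B4:   IN={f:-; rest ⊤}   OUT=(all ⊤)
  B5:   IN=(all ⊤)   OUT=(all ⊤)
  B6:   IN=(all ⊤)   OUT=(all ⊤)

Merge at B1: IN[B1] = OUT[B0] = {a: ⊤, b: ⊤, c: ⊤, d: ⊤, e: ⊤, f: ⊤}
Applying B1's transfer function to that IN value gives OUT[B1] (row B1 above).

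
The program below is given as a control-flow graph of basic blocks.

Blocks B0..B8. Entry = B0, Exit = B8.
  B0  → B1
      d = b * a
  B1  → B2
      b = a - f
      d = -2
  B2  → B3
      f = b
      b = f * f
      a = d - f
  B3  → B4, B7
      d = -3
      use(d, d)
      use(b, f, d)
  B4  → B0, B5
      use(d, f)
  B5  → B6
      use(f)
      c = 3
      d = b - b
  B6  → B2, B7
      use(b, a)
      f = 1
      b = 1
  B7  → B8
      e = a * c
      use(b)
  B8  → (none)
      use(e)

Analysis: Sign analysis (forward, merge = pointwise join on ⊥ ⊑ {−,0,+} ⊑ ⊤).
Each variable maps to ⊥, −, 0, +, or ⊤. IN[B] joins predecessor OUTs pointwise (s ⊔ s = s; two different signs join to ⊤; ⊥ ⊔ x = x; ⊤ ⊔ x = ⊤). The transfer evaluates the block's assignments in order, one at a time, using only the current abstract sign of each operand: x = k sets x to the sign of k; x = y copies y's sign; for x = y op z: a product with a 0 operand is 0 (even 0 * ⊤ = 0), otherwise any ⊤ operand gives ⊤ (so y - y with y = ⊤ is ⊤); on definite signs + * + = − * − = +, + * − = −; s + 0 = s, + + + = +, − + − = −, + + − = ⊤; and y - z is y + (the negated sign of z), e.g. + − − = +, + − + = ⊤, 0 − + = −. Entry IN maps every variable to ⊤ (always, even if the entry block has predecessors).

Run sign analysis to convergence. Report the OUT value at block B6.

Answer: {a: ⊤, b: +, c: +, d: ⊤, e: ⊤, f: +}

Trace:
Converged values:
  B0: | IN=(all ⊤) | OUT=(all ⊤)
  B1: | IN=(all ⊤) | OUT={d:-; rest ⊤}
  B2: | IN=(all ⊤) | OUT=(all ⊤)
  B3: | IN=(all ⊤) | OUT={d:-; rest ⊤}
  B4: | IN={d:-; rest ⊤} | OUT={d:-; rest ⊤}
  B5: | IN={d:-; rest ⊤} | OUT={c:+; rest ⊤}
  B6: | IN={c:+; rest ⊤} | OUT={b:+, c:+, f:+; rest ⊤}
  B7: | IN=(all ⊤) | OUT=(all ⊤)
  B8: | IN=(all ⊤) | OUT=(all ⊤)

Merge at B6: IN[B6] = OUT[B5] = {a: ⊤, b: ⊤, c: +, d: ⊤, e: ⊤, f: ⊤}
Applying B6's transfer function to that IN value gives OUT[B6] (row B6 above).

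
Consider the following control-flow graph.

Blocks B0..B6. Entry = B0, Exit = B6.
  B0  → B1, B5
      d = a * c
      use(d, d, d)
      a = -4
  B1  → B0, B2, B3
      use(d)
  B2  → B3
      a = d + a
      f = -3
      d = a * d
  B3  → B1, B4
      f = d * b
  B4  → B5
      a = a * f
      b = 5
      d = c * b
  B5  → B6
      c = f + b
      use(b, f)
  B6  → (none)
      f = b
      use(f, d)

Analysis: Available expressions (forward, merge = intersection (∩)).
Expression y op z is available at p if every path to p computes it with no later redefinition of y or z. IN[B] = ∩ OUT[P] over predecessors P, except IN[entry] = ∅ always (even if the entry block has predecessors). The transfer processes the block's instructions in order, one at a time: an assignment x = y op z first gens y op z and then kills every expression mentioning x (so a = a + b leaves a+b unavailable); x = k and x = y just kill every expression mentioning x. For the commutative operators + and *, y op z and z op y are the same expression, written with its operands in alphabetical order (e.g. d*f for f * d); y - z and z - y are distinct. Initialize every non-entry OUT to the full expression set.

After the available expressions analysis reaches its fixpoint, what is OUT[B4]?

Fixpoint table:
  B0:  IN={}  OUT={}
  B1:  IN={}  OUT={}
  B2:  IN={}  OUT={}
  B3:  IN={}  OUT={b*d}
  B4:  IN={b*d}  OUT={b*c}
  B5:  IN={}  OUT={b+f}
  B6:  IN={b+f}  OUT={}

Merge at B4: IN[B4] = OUT[B3] = {b*d}
Applying B4's transfer function to that IN value gives OUT[B4] (row B4 above).

Answer: {b*c}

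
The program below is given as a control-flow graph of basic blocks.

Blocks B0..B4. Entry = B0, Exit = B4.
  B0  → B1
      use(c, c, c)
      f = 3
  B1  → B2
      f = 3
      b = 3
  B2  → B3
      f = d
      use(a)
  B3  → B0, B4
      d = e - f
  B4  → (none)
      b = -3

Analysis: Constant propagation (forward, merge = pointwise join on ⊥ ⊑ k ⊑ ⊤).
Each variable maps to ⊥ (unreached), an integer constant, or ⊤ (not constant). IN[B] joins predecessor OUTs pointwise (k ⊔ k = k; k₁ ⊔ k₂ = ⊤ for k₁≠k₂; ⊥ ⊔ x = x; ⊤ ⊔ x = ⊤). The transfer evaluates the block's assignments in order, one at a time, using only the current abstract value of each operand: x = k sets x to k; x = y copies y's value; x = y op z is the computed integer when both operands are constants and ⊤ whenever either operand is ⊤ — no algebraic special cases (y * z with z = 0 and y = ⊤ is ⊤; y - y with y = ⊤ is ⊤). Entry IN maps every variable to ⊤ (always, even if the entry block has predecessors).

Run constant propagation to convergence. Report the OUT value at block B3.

Per-block solution:
  B0:  IN=(all ⊤)  OUT={f:3; rest ⊤}
  B1:  IN={f:3; rest ⊤}  OUT={b:3, f:3; rest ⊤}
  B2:  IN={b:3, f:3; rest ⊤}  OUT={b:3; rest ⊤}
  B3:  IN={b:3; rest ⊤}  OUT={b:3; rest ⊤}
  B4:  IN={b:3; rest ⊤}  OUT={b:-3; rest ⊤}

Merge at B3: IN[B3] = OUT[B2] = {a: ⊤, b: 3, c: ⊤, d: ⊤, e: ⊤, f: ⊤}
Applying B3's transfer function to that IN value gives OUT[B3] (row B3 above).

Answer: {a: ⊤, b: 3, c: ⊤, d: ⊤, e: ⊤, f: ⊤}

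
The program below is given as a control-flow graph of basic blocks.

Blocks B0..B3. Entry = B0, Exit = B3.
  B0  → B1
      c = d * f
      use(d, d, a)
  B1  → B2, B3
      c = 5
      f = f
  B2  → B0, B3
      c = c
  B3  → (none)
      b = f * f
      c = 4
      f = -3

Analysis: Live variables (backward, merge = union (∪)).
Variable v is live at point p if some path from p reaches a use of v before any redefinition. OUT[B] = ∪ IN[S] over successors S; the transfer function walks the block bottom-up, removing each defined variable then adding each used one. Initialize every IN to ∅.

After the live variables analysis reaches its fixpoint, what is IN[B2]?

Answer: {a, c, d, f}

Derivation:
Fixpoint table:
  B0:   IN={a, d, f}   OUT={a, d, f}
  B1:   IN={a, d, f}   OUT={a, c, d, f}
  B2:   IN={a, c, d, f}   OUT={a, d, f}
  B3:   IN={f}   OUT={}

Merge at B2: OUT[B2] = IN[B0] ⊔ IN[B3] = {a, d, f}
Applying B2's transfer function to that OUT value gives IN[B2] (row B2 above).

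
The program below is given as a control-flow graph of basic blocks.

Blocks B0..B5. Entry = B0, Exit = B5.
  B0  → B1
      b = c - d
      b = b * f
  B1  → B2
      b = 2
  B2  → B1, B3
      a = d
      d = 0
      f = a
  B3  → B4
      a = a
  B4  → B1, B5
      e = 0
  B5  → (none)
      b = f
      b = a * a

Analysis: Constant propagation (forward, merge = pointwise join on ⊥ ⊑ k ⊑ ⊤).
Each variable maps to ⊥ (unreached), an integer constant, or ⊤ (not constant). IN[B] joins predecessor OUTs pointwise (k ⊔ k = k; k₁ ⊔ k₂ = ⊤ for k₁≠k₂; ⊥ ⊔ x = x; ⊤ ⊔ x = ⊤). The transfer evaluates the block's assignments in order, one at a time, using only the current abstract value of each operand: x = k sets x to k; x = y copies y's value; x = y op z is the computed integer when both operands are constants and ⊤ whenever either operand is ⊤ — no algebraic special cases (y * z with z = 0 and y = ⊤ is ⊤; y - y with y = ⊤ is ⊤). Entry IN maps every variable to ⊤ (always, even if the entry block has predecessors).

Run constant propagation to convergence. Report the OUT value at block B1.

Fixpoint table:
  B0: | IN=(all ⊤) | OUT=(all ⊤)
  B1: | IN=(all ⊤) | OUT={b:2; rest ⊤}
  B2: | IN={b:2; rest ⊤} | OUT={b:2, d:0; rest ⊤}
  B3: | IN={b:2, d:0; rest ⊤} | OUT={b:2, d:0; rest ⊤}
  B4: | IN={b:2, d:0; rest ⊤} | OUT={b:2, d:0, e:0; rest ⊤}
  B5: | IN={b:2, d:0, e:0; rest ⊤} | OUT={d:0, e:0; rest ⊤}

Merge at B1: IN[B1] = OUT[B0] ⊔ OUT[B2] ⊔ OUT[B4] = {a: ⊤, b: ⊤, c: ⊤, d: ⊤, e: ⊤, f: ⊤}
Applying B1's transfer function to that IN value gives OUT[B1] (row B1 above).

Answer: {a: ⊤, b: 2, c: ⊤, d: ⊤, e: ⊤, f: ⊤}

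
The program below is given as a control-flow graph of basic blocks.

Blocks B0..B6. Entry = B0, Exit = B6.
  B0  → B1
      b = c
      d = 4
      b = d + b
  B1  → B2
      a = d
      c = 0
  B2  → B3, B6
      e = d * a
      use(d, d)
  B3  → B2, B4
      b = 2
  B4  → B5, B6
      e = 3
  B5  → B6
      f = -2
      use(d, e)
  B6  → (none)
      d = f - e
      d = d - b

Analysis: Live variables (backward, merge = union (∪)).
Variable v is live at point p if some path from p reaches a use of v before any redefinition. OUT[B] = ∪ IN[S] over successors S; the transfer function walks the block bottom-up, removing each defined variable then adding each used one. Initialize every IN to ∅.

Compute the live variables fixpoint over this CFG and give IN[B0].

Fixpoint table:
  B0:   IN={c, f}   OUT={b, d, f}
  B1:   IN={b, d, f}   OUT={a, b, d, f}
  B2:   IN={a, b, d, f}   OUT={a, b, d, e, f}
  B3:   IN={a, d, f}   OUT={a, b, d, f}
  B4:   IN={b, d, f}   OUT={b, d, e, f}
  B5:   IN={b, d, e}   OUT={b, e, f}
  B6:   IN={b, e, f}   OUT={}

Merge at B0: OUT[B0] = IN[B1] = {b, d, f}
Applying B0's transfer function to that OUT value gives IN[B0] (row B0 above).

Answer: {c, f}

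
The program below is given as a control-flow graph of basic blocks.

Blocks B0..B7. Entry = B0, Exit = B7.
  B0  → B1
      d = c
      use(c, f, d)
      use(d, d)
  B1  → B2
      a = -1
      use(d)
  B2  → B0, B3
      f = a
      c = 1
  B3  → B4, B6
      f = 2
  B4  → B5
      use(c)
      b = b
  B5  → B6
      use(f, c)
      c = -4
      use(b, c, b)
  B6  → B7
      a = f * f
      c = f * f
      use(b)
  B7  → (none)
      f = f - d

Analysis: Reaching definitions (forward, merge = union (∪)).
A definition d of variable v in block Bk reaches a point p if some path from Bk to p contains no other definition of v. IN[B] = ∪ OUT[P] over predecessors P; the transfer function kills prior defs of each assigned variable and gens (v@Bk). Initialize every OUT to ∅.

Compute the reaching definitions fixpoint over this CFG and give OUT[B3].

Answer: {a@B1, c@B2, d@B0, f@B3}

Derivation:
Converged values:
  B0: | IN={a@B1, c@B2, d@B0, f@B2} | OUT={a@B1, c@B2, d@B0, f@B2}
  B1: | IN={a@B1, c@B2, d@B0, f@B2} | OUT={a@B1, c@B2, d@B0, f@B2}
  B2: | IN={a@B1, c@B2, d@B0, f@B2} | OUT={a@B1, c@B2, d@B0, f@B2}
  B3: | IN={a@B1, c@B2, d@B0, f@B2} | OUT={a@B1, c@B2, d@B0, f@B3}
  B4: | IN={a@B1, c@B2, d@B0, f@B3} | OUT={a@B1, b@B4, c@B2, d@B0, f@B3}
  B5: | IN={a@B1, b@B4, c@B2, d@B0, f@B3} | OUT={a@B1, b@B4, c@B5, d@B0, f@B3}
  B6: | IN={a@B1, b@B4, c@B2, c@B5, d@B0, f@B3} | OUT={a@B6, b@B4, c@B6, d@B0, f@B3}
  B7: | IN={a@B6, b@B4, c@B6, d@B0, f@B3} | OUT={a@B6, b@B4, c@B6, d@B0, f@B7}

Merge at B3: IN[B3] = OUT[B2] = {a@B1, c@B2, d@B0, f@B2}
Applying B3's transfer function to that IN value gives OUT[B3] (row B3 above).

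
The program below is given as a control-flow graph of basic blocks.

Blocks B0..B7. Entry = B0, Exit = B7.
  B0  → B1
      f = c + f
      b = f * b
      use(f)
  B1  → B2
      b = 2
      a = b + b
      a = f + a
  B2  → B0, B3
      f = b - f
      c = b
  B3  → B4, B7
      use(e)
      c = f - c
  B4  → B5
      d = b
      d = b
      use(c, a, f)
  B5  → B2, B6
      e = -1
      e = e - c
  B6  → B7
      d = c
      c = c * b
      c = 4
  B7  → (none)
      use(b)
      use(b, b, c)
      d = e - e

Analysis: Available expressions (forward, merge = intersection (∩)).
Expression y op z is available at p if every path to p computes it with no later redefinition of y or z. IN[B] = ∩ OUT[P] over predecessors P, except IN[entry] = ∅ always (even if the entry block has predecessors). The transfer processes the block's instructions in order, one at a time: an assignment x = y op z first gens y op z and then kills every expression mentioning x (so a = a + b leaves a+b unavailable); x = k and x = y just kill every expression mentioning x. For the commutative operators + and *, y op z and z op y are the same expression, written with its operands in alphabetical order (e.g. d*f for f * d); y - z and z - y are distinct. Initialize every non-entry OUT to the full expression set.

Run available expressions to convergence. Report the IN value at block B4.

Converged values:
  B0:  IN={}  OUT={}
  B1:  IN={}  OUT={b+b}
  B2:  IN={b+b}  OUT={b+b}
  B3:  IN={b+b}  OUT={b+b}
  B4:  IN={b+b}  OUT={b+b}
  B5:  IN={b+b}  OUT={b+b}
  B6:  IN={b+b}  OUT={b+b}
  B7:  IN={b+b}  OUT={b+b, e-e}

Merge at B4: IN[B4] = OUT[B3] = {b+b}

Answer: {b+b}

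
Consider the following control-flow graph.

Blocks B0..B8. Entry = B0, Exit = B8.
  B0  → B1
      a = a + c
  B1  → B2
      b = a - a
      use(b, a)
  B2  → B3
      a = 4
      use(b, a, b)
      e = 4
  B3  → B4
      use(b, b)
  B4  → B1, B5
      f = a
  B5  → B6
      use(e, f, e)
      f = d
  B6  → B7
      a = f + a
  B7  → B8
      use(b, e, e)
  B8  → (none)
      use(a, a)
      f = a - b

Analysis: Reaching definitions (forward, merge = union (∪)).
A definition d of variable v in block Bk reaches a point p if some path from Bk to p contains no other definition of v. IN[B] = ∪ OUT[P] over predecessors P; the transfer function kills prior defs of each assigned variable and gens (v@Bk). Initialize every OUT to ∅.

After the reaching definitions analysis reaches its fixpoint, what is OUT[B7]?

Fixpoint table:
  B0:   IN={}   OUT={a@B0}
  B1:   IN={a@B0, a@B2, b@B1, e@B2, f@B4}   OUT={a@B0, a@B2, b@B1, e@B2, f@B4}
  B2:   IN={a@B0, a@B2, b@B1, e@B2, f@B4}   OUT={a@B2, b@B1, e@B2, f@B4}
  B3:   IN={a@B2, b@B1, e@B2, f@B4}   OUT={a@B2, b@B1, e@B2, f@B4}
  B4:   IN={a@B2, b@B1, e@B2, f@B4}   OUT={a@B2, b@B1, e@B2, f@B4}
  B5:   IN={a@B2, b@B1, e@B2, f@B4}   OUT={a@B2, b@B1, e@B2, f@B5}
  B6:   IN={a@B2, b@B1, e@B2, f@B5}   OUT={a@B6, b@B1, e@B2, f@B5}
  B7:   IN={a@B6, b@B1, e@B2, f@B5}   OUT={a@B6, b@B1, e@B2, f@B5}
  B8:   IN={a@B6, b@B1, e@B2, f@B5}   OUT={a@B6, b@B1, e@B2, f@B8}

Merge at B7: IN[B7] = OUT[B6] = {a@B6, b@B1, e@B2, f@B5}
Applying B7's transfer function to that IN value gives OUT[B7] (row B7 above).

Answer: {a@B6, b@B1, e@B2, f@B5}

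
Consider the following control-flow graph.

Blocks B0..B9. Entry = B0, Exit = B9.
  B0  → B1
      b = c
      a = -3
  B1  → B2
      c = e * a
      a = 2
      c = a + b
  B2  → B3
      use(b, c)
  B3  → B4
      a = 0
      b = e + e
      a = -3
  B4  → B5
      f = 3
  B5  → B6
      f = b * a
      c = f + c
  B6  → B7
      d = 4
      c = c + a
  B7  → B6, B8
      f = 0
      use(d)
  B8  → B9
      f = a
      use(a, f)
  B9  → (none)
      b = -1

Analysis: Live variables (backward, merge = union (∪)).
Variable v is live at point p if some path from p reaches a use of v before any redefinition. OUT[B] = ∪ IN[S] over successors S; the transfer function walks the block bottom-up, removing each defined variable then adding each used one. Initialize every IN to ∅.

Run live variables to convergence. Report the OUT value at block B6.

Per-block solution:
  B0: | IN={c, e} | OUT={a, b, e}
  B1: | IN={a, b, e} | OUT={b, c, e}
  B2: | IN={b, c, e} | OUT={c, e}
  B3: | IN={c, e} | OUT={a, b, c}
  B4: | IN={a, b, c} | OUT={a, b, c}
  B5: | IN={a, b, c} | OUT={a, c}
  B6: | IN={a, c} | OUT={a, c, d}
  B7: | IN={a, c, d} | OUT={a, c}
  B8: | IN={a} | OUT={}
  B9: | IN={} | OUT={}

Merge at B6: OUT[B6] = IN[B7] = {a, c, d}

Answer: {a, c, d}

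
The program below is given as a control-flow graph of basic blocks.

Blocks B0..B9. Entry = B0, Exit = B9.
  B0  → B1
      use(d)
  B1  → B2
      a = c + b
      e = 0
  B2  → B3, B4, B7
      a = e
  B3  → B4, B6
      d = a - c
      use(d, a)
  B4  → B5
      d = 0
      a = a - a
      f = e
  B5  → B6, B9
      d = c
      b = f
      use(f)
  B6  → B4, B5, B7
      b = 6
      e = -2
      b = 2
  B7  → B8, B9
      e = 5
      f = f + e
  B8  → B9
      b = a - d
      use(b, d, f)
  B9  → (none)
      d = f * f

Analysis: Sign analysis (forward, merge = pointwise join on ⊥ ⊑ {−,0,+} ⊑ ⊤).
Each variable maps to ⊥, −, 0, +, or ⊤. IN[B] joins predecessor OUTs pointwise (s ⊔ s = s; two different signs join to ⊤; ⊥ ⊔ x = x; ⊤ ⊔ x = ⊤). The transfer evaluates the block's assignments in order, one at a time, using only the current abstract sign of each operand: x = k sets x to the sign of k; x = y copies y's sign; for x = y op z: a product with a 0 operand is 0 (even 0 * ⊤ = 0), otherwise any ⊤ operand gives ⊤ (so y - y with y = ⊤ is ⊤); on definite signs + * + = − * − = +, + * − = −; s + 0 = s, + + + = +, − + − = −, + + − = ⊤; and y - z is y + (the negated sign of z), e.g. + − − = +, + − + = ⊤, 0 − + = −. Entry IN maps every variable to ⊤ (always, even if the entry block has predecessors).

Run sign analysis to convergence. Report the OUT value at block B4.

Answer: {a: 0, b: ⊤, c: ⊤, d: 0, e: ⊤, f: ⊤}

Trace:
Fixpoint table:
  B0:   IN=(all ⊤)   OUT=(all ⊤)
  B1:   IN=(all ⊤)   OUT={e:0; rest ⊤}
  B2:   IN={e:0; rest ⊤}   OUT={a:0, e:0; rest ⊤}
  B3:   IN={a:0, e:0; rest ⊤}   OUT={a:0, e:0; rest ⊤}
  B4:   IN={a:0; rest ⊤}   OUT={a:0, d:0; rest ⊤}
  B5:   IN={a:0; rest ⊤}   OUT={a:0; rest ⊤}
  B6:   IN={a:0; rest ⊤}   OUT={a:0, b:+, e:-; rest ⊤}
  B7:   IN={a:0; rest ⊤}   OUT={a:0, e:+; rest ⊤}
  B8:   IN={a:0, e:+; rest ⊤}   OUT={a:0, e:+; rest ⊤}
  B9:   IN={a:0; rest ⊤}   OUT={a:0; rest ⊤}

Merge at B4: IN[B4] = OUT[B2] ⊔ OUT[B3] ⊔ OUT[B6] = {a: 0, b: ⊤, c: ⊤, d: ⊤, e: ⊤, f: ⊤}
Applying B4's transfer function to that IN value gives OUT[B4] (row B4 above).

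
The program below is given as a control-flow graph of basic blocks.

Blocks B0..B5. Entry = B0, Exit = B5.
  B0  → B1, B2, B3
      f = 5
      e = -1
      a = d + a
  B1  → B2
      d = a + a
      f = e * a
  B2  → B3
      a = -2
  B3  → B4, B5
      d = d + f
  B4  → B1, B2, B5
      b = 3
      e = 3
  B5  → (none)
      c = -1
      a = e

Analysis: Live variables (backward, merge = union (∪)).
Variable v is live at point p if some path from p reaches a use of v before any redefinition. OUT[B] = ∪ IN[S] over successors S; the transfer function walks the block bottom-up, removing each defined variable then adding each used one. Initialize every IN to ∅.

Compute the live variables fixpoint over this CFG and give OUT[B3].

Answer: {a, d, e, f}

Trace:
Per-block solution:
  B0:  IN={a, d}  OUT={a, d, e, f}
  B1:  IN={a, e}  OUT={d, e, f}
  B2:  IN={d, e, f}  OUT={a, d, e, f}
  B3:  IN={a, d, e, f}  OUT={a, d, e, f}
  B4:  IN={a, d, f}  OUT={a, d, e, f}
  B5:  IN={e}  OUT={}

Merge at B3: OUT[B3] = IN[B4] ⊔ IN[B5] = {a, d, e, f}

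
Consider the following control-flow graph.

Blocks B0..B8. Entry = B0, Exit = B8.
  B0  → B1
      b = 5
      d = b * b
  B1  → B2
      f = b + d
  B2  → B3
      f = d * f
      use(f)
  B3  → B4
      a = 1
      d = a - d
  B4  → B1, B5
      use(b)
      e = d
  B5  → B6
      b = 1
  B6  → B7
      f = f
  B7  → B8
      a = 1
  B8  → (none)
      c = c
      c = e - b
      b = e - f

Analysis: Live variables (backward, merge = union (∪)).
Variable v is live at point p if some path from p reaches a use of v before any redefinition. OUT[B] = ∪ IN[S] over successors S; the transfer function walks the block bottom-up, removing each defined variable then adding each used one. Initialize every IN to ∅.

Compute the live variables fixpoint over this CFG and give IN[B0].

Answer: {c}

Trace:
Per-block solution:
  B0: | IN={c} | OUT={b, c, d}
  B1: | IN={b, c, d} | OUT={b, c, d, f}
  B2: | IN={b, c, d, f} | OUT={b, c, d, f}
  B3: | IN={b, c, d, f} | OUT={b, c, d, f}
  B4: | IN={b, c, d, f} | OUT={b, c, d, e, f}
  B5: | IN={c, e, f} | OUT={b, c, e, f}
  B6: | IN={b, c, e, f} | OUT={b, c, e, f}
  B7: | IN={b, c, e, f} | OUT={b, c, e, f}
  B8: | IN={b, c, e, f} | OUT={}

Merge at B0: OUT[B0] = IN[B1] = {b, c, d}
Applying B0's transfer function to that OUT value gives IN[B0] (row B0 above).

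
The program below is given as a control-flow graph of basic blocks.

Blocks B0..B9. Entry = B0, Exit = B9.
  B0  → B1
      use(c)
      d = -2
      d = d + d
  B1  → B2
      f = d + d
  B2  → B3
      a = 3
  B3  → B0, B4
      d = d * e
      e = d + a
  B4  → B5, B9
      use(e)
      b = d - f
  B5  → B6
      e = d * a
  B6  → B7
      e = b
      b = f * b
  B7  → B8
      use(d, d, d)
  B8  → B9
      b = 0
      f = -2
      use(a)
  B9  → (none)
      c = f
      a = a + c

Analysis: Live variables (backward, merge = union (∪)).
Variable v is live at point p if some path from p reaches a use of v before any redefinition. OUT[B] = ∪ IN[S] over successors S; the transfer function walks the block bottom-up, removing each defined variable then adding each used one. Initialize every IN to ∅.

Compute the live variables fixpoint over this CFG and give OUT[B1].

Converged values:
  B0: | IN={c, e} | OUT={c, d, e}
  B1: | IN={c, d, e} | OUT={c, d, e, f}
  B2: | IN={c, d, e, f} | OUT={a, c, d, e, f}
  B3: | IN={a, c, d, e, f} | OUT={a, c, d, e, f}
  B4: | IN={a, d, e, f} | OUT={a, b, d, f}
  B5: | IN={a, b, d, f} | OUT={a, b, d, f}
  B6: | IN={a, b, d, f} | OUT={a, d}
  B7: | IN={a, d} | OUT={a}
  B8: | IN={a} | OUT={a, f}
  B9: | IN={a, f} | OUT={}

Merge at B1: OUT[B1] = IN[B2] = {c, d, e, f}

Answer: {c, d, e, f}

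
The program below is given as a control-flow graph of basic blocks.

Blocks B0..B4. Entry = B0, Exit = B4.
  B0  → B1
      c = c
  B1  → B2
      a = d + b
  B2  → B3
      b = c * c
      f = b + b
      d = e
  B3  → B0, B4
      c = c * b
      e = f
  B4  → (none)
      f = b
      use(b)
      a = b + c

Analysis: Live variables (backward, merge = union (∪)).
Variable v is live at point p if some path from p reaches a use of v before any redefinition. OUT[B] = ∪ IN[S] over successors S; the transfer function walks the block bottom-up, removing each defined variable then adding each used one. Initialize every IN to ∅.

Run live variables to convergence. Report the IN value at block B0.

Converged values:
  B0:   IN={b, c, d, e}   OUT={b, c, d, e}
  B1:   IN={b, c, d, e}   OUT={c, e}
  B2:   IN={c, e}   OUT={b, c, d, f}
  B3:   IN={b, c, d, f}   OUT={b, c, d, e}
  B4:   IN={b, c}   OUT={}

Merge at B0: OUT[B0] = IN[B1] = {b, c, d, e}
Applying B0's transfer function to that OUT value gives IN[B0] (row B0 above).

Answer: {b, c, d, e}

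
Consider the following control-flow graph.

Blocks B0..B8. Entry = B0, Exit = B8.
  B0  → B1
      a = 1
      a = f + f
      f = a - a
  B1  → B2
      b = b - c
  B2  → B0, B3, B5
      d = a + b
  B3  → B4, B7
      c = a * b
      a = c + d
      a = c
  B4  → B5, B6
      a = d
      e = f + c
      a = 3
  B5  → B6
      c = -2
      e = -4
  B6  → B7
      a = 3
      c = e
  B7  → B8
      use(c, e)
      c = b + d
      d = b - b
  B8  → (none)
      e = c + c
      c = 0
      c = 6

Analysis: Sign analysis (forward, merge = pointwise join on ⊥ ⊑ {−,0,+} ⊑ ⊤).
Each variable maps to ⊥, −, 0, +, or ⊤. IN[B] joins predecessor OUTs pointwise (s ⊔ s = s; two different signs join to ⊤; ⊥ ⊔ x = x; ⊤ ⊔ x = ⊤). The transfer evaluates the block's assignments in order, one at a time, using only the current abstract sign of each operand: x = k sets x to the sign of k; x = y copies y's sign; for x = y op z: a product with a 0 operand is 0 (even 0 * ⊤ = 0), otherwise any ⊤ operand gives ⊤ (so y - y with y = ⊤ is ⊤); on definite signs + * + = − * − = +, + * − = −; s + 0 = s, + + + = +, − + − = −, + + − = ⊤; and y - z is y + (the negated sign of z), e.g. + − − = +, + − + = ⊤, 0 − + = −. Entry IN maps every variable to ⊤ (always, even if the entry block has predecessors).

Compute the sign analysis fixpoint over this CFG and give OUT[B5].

Fixpoint table:
  B0: | IN=(all ⊤) | OUT=(all ⊤)
  B1: | IN=(all ⊤) | OUT=(all ⊤)
  B2: | IN=(all ⊤) | OUT=(all ⊤)
  B3: | IN=(all ⊤) | OUT=(all ⊤)
  B4: | IN=(all ⊤) | OUT={a:+; rest ⊤}
  B5: | IN=(all ⊤) | OUT={c:-, e:-; rest ⊤}
  B6: | IN=(all ⊤) | OUT={a:+; rest ⊤}
  B7: | IN=(all ⊤) | OUT=(all ⊤)
  B8: | IN=(all ⊤) | OUT={c:+; rest ⊤}

Merge at B5: IN[B5] = OUT[B2] ⊔ OUT[B4] = {a: ⊤, b: ⊤, c: ⊤, d: ⊤, e: ⊤, f: ⊤}
Applying B5's transfer function to that IN value gives OUT[B5] (row B5 above).

Answer: {a: ⊤, b: ⊤, c: -, d: ⊤, e: -, f: ⊤}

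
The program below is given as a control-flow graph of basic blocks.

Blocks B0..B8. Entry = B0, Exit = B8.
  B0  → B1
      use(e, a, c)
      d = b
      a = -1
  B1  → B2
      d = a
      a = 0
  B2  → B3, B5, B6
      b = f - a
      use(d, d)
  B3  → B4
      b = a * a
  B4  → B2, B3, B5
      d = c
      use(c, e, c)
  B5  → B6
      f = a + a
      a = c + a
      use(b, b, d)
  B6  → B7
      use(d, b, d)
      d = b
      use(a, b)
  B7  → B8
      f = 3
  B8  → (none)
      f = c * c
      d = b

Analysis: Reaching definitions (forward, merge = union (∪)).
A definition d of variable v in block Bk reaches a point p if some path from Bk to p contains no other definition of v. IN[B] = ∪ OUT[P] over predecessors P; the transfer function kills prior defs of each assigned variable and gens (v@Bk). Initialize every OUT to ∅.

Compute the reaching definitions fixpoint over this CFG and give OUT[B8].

Converged values:
  B0: | IN={} | OUT={a@B0, d@B0}
  B1: | IN={a@B0, d@B0} | OUT={a@B1, d@B1}
  B2: | IN={a@B1, b@B3, d@B1, d@B4} | OUT={a@B1, b@B2, d@B1, d@B4}
  B3: | IN={a@B1, b@B2, b@B3, d@B1, d@B4} | OUT={a@B1, b@B3, d@B1, d@B4}
  B4: | IN={a@B1, b@B3, d@B1, d@B4} | OUT={a@B1, b@B3, d@B4}
  B5: | IN={a@B1, b@B2, b@B3, d@B1, d@B4} | OUT={a@B5, b@B2, b@B3, d@B1, d@B4, f@B5}
  B6: | IN={a@B1, a@B5, b@B2, b@B3, d@B1, d@B4, f@B5} | OUT={a@B1, a@B5, b@B2, b@B3, d@B6, f@B5}
  B7: | IN={a@B1, a@B5, b@B2, b@B3, d@B6, f@B5} | OUT={a@B1, a@B5, b@B2, b@B3, d@B6, f@B7}
  B8: | IN={a@B1, a@B5, b@B2, b@B3, d@B6, f@B7} | OUT={a@B1, a@B5, b@B2, b@B3, d@B8, f@B8}

Merge at B8: IN[B8] = OUT[B7] = {a@B1, a@B5, b@B2, b@B3, d@B6, f@B7}
Applying B8's transfer function to that IN value gives OUT[B8] (row B8 above).

Answer: {a@B1, a@B5, b@B2, b@B3, d@B8, f@B8}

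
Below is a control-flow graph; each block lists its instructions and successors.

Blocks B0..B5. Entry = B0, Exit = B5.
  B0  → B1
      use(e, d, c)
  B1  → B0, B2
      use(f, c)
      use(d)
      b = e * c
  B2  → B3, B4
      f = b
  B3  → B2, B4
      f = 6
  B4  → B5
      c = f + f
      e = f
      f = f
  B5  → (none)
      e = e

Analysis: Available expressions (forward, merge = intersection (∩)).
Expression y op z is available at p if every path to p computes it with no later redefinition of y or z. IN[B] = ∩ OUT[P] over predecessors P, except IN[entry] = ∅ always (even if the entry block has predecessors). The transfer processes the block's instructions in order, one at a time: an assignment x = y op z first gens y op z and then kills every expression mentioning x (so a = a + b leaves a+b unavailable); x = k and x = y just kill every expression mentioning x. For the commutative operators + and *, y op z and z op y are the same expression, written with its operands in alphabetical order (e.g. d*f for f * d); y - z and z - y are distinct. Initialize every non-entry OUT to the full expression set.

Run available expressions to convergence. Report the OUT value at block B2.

Per-block solution:
  B0:  IN={}  OUT={}
  B1:  IN={}  OUT={c*e}
  B2:  IN={c*e}  OUT={c*e}
  B3:  IN={c*e}  OUT={c*e}
  B4:  IN={c*e}  OUT={}
  B5:  IN={}  OUT={}

Merge at B2: IN[B2] = OUT[B1] ∩ OUT[B3] = {c*e}
Applying B2's transfer function to that IN value gives OUT[B2] (row B2 above).

Answer: {c*e}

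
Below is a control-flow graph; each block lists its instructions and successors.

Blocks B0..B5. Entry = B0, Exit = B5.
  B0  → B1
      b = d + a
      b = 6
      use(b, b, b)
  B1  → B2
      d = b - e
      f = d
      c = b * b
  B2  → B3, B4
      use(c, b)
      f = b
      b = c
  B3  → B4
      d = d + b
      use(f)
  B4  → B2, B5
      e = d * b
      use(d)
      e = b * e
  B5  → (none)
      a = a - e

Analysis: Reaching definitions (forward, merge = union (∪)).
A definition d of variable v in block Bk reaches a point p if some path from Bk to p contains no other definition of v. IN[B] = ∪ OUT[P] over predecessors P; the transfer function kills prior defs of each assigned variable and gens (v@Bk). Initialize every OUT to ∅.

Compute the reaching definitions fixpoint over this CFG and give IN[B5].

Converged values:
  B0:  IN={}  OUT={b@B0}
  B1:  IN={b@B0}  OUT={b@B0, c@B1, d@B1, f@B1}
  B2:  IN={b@B0, b@B2, c@B1, d@B1, d@B3, e@B4, f@B1, f@B2}  OUT={b@B2, c@B1, d@B1, d@B3, e@B4, f@B2}
  B3:  IN={b@B2, c@B1, d@B1, d@B3, e@B4, f@B2}  OUT={b@B2, c@B1, d@B3, e@B4, f@B2}
  B4:  IN={b@B2, c@B1, d@B1, d@B3, e@B4, f@B2}  OUT={b@B2, c@B1, d@B1, d@B3, e@B4, f@B2}
  B5:  IN={b@B2, c@B1, d@B1, d@B3, e@B4, f@B2}  OUT={a@B5, b@B2, c@B1, d@B1, d@B3, e@B4, f@B2}

Merge at B5: IN[B5] = OUT[B4] = {b@B2, c@B1, d@B1, d@B3, e@B4, f@B2}

Answer: {b@B2, c@B1, d@B1, d@B3, e@B4, f@B2}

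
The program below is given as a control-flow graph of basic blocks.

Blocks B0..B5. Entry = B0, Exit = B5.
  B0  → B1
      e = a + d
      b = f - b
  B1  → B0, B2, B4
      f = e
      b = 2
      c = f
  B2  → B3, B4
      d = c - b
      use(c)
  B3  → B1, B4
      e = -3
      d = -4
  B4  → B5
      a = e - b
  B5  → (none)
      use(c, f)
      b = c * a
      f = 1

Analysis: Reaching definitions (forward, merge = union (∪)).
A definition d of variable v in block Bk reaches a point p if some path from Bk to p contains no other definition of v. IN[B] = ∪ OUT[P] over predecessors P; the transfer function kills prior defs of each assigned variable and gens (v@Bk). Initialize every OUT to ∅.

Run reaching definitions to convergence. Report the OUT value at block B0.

Answer: {b@B0, c@B1, d@B3, e@B0, f@B1}

Derivation:
Converged values:
  B0:   IN={b@B1, c@B1, d@B3, e@B0, e@B3, f@B1}   OUT={b@B0, c@B1, d@B3, e@B0, f@B1}
  B1:   IN={b@B0, b@B1, c@B1, d@B3, e@B0, e@B3, f@B1}   OUT={b@B1, c@B1, d@B3, e@B0, e@B3, f@B1}
  B2:   IN={b@B1, c@B1, d@B3, e@B0, e@B3, f@B1}   OUT={b@B1, c@B1, d@B2, e@B0, e@B3, f@B1}
  B3:   IN={b@B1, c@B1, d@B2, e@B0, e@B3, f@B1}   OUT={b@B1, c@B1, d@B3, e@B3, f@B1}
  B4:   IN={b@B1, c@B1, d@B2, d@B3, e@B0, e@B3, f@B1}   OUT={a@B4, b@B1, c@B1, d@B2, d@B3, e@B0, e@B3, f@B1}
  B5:   IN={a@B4, b@B1, c@B1, d@B2, d@B3, e@B0, e@B3, f@B1}   OUT={a@B4, b@B5, c@B1, d@B2, d@B3, e@B0, e@B3, f@B5}

Merge at B0 (entry node, so the boundary value {} is joined with the incoming edge(s)): IN[B0] = {} ⊔ OUT[B1] = {b@B1, c@B1, d@B3, e@B0, e@B3, f@B1}
Applying B0's transfer function to that IN value gives OUT[B0] (row B0 above).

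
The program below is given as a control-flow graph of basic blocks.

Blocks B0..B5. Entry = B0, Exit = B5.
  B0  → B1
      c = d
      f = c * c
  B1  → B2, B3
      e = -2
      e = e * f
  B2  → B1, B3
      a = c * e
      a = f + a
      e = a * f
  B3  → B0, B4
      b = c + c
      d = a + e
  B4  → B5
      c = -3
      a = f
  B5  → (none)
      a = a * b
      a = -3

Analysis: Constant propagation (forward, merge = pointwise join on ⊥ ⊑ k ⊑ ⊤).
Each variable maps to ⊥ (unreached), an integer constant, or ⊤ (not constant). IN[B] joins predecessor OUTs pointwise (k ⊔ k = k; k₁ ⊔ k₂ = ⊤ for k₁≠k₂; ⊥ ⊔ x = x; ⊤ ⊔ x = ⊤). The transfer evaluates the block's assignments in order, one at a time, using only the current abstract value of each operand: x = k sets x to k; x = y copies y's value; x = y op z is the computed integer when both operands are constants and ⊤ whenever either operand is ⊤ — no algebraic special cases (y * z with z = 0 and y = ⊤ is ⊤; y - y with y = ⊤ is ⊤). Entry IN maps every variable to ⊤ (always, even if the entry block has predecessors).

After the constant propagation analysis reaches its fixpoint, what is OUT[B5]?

Answer: {a: -3, b: ⊤, c: -3, d: ⊤, e: ⊤, f: ⊤}

Working:
Fixpoint table:
  B0: | IN=(all ⊤) | OUT=(all ⊤)
  B1: | IN=(all ⊤) | OUT=(all ⊤)
  B2: | IN=(all ⊤) | OUT=(all ⊤)
  B3: | IN=(all ⊤) | OUT=(all ⊤)
  B4: | IN=(all ⊤) | OUT={c:-3; rest ⊤}
  B5: | IN={c:-3; rest ⊤} | OUT={a:-3, c:-3; rest ⊤}

Merge at B5: IN[B5] = OUT[B4] = {a: ⊤, b: ⊤, c: -3, d: ⊤, e: ⊤, f: ⊤}
Applying B5's transfer function to that IN value gives OUT[B5] (row B5 above).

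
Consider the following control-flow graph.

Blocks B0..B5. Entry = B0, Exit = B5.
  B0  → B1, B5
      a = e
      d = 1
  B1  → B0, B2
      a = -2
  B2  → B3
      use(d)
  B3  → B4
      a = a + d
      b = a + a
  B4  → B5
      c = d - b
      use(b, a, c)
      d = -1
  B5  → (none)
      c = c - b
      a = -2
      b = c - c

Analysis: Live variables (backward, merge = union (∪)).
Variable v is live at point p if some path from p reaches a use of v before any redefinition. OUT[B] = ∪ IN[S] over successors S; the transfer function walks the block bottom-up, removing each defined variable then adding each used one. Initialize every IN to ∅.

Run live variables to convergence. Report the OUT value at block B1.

Fixpoint table:
  B0: | IN={b, c, e} | OUT={b, c, d, e}
  B1: | IN={b, c, d, e} | OUT={a, b, c, d, e}
  B2: | IN={a, d} | OUT={a, d}
  B3: | IN={a, d} | OUT={a, b, d}
  B4: | IN={a, b, d} | OUT={b, c}
  B5: | IN={b, c} | OUT={}

Merge at B1: OUT[B1] = IN[B0] ⊔ IN[B2] = {a, b, c, d, e}

Answer: {a, b, c, d, e}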